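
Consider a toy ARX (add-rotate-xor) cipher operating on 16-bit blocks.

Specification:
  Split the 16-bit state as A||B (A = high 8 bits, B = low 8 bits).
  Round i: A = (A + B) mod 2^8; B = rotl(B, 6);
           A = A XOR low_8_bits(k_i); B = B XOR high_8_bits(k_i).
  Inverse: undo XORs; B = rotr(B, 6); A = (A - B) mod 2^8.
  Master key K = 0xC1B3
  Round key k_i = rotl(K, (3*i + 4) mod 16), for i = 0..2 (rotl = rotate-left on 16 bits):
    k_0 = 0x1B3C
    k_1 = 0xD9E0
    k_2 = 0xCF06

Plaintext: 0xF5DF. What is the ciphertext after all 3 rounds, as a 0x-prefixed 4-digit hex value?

0x1077

s_0 = plaintext = 0xF5DF
s_1 = Round(s_0, k_0) = 0xE8EC
s_2 = Round(s_1, k_1) = 0x34E2
s_3 = Round(s_2, k_2) = 0x1077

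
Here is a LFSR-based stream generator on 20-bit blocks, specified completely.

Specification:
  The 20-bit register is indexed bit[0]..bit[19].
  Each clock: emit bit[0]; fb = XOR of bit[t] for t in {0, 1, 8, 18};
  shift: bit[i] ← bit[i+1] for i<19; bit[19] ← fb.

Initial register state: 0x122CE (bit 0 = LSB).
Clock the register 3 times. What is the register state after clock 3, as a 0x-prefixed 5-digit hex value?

reg_0 = 0x122CE
clock 1: out=0, reg = 0x89167
clock 2: out=1, reg = 0xC48B3
clock 3: out=1, reg = 0xE2459

0xE2459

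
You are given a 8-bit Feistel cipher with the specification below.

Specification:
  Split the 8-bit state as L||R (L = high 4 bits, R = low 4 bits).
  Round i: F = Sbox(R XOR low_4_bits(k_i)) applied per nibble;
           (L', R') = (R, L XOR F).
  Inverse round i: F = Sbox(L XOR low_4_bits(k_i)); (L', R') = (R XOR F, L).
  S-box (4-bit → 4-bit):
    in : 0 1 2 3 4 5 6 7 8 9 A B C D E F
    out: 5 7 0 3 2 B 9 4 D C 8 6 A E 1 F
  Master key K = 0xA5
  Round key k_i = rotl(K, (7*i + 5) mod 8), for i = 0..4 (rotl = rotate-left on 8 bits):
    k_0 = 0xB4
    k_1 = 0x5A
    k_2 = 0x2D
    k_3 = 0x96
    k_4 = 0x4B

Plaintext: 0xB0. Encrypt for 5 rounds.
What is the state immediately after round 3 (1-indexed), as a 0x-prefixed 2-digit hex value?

s_0 = plaintext = 0xB0
s_1 = Round(s_0, k_0) = 0x09
s_2 = Round(s_1, k_1) = 0x93
s_3 = Round(s_2, k_2) = 0x38
s_4 = Round(s_3, k_3) = 0x82
s_5 = Round(s_4, k_4) = 0x24

0x38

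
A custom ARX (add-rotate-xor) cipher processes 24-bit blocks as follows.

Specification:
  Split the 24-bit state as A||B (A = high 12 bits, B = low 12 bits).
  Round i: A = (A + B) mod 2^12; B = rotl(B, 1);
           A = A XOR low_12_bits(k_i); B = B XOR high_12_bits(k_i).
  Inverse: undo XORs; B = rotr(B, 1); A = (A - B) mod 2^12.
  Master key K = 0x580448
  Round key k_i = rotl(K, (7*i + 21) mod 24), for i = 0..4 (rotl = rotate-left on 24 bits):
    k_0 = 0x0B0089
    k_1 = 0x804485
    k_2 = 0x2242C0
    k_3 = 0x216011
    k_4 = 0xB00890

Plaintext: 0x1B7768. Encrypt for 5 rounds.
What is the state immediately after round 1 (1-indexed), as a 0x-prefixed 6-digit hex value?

0x996E60

s_0 = plaintext = 0x1B7768
s_1 = Round(s_0, k_0) = 0x996E60
s_2 = Round(s_1, k_1) = 0x3734C5
s_3 = Round(s_2, k_2) = 0xAF8BAE
s_4 = Round(s_3, k_3) = 0x6B754B
s_5 = Round(s_4, k_4) = 0x492196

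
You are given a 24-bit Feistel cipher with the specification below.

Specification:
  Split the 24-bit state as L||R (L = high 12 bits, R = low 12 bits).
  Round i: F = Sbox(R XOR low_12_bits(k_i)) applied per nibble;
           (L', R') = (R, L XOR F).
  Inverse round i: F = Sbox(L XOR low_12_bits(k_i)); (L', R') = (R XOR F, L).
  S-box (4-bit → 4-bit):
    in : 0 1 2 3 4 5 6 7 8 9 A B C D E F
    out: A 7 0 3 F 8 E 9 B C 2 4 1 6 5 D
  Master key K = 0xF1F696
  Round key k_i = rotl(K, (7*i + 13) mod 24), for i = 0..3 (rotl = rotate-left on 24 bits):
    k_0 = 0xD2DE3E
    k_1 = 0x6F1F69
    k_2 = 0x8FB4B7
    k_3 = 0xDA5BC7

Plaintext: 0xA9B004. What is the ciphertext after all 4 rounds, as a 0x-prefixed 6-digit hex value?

0xA85DEE

s_0 = plaintext = 0xA9B004
s_1 = Round(s_0, k_0) = 0x004FA9
s_2 = Round(s_1, k_1) = 0xFA9A1E
s_3 = Round(s_2, k_2) = 0xA1EA85
s_4 = Round(s_3, k_3) = 0xA85DEE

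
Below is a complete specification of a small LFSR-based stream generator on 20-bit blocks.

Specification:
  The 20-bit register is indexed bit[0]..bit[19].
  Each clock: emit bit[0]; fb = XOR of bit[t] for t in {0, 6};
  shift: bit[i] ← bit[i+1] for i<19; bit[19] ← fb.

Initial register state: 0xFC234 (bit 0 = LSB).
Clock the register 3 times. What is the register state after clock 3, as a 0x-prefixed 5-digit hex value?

reg_0 = 0xFC234
clock 1: out=0, reg = 0x7E11A
clock 2: out=0, reg = 0x3F08D
clock 3: out=1, reg = 0x9F846

0x9F846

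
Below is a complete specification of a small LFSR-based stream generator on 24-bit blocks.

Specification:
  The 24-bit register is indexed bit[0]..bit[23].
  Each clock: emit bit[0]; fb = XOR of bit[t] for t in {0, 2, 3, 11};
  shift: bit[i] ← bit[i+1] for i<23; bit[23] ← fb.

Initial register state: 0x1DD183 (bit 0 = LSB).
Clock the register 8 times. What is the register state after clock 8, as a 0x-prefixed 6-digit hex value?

reg_0 = 0x1DD183
clock 1: out=1, reg = 0x8EE8C1
clock 2: out=1, reg = 0x477460
clock 3: out=0, reg = 0x23BA30
clock 4: out=0, reg = 0x91DD18
clock 5: out=0, reg = 0x48EE8C
clock 6: out=0, reg = 0xA47746
clock 7: out=0, reg = 0xD23BA3
clock 8: out=1, reg = 0x691DD1

0x691DD1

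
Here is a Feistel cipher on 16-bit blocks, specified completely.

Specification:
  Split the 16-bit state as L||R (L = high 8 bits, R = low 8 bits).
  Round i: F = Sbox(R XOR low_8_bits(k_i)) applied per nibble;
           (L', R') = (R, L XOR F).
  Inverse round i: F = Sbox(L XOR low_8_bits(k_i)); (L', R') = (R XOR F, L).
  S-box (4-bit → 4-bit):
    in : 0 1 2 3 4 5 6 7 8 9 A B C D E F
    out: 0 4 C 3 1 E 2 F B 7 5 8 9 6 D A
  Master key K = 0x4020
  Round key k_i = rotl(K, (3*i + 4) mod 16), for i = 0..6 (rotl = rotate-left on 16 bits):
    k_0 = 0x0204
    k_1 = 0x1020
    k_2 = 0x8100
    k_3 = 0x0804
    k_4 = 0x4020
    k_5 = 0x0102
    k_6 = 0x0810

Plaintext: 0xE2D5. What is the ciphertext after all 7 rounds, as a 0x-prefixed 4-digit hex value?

s_0 = plaintext = 0xE2D5
s_1 = Round(s_0, k_0) = 0xD586
s_2 = Round(s_1, k_1) = 0x8687
s_3 = Round(s_2, k_2) = 0x8739
s_4 = Round(s_3, k_3) = 0x39B1
s_5 = Round(s_4, k_4) = 0xB14D
s_6 = Round(s_5, k_5) = 0x4DAB
s_7 = Round(s_6, k_6) = 0xABC5

0xABC5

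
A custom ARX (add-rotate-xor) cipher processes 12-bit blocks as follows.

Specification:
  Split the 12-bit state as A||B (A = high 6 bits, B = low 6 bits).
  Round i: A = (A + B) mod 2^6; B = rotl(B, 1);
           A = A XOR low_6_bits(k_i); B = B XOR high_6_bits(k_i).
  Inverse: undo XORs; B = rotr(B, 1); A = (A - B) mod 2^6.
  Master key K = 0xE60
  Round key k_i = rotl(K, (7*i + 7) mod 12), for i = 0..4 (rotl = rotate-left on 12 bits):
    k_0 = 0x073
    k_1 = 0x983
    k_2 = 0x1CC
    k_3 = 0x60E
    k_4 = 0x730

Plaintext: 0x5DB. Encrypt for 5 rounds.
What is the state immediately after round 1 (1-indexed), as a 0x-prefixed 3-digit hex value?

0x077

s_0 = plaintext = 0x5DB
s_1 = Round(s_0, k_0) = 0x077
s_2 = Round(s_1, k_1) = 0xEC9
s_3 = Round(s_2, k_2) = 0x215
s_4 = Round(s_3, k_3) = 0x4F2
s_5 = Round(s_4, k_4) = 0xD79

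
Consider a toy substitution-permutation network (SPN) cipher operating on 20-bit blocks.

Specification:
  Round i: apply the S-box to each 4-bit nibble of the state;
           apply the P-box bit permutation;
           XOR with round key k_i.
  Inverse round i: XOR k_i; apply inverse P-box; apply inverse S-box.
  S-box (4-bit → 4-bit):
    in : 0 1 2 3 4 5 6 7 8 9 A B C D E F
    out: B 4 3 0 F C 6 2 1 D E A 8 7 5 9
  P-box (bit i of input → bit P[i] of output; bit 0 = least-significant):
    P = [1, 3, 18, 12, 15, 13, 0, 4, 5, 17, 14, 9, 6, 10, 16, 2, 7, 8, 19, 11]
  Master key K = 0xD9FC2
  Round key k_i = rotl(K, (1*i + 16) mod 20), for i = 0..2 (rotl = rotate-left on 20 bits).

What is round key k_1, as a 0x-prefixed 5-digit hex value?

K = 0xD9FC2
k_0 = rotl(K, (1*0+16) mod 20) = rotl(K, 16) = 0x2D9FC
k_1 = rotl(K, (1*1+16) mod 20) = rotl(K, 17) = 0x5B3F8

0x5B3F8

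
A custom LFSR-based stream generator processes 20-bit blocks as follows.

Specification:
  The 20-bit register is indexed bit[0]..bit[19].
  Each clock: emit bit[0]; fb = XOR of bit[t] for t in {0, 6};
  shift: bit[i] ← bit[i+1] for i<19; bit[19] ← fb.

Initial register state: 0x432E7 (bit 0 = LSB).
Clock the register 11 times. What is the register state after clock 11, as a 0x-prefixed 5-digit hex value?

reg_0 = 0x432E7
clock 1: out=1, reg = 0x21973
clock 2: out=1, reg = 0x10CB9
clock 3: out=1, reg = 0x8865C
clock 4: out=0, reg = 0xC432E
clock 5: out=0, reg = 0x62197
clock 6: out=1, reg = 0xB10CB
clock 7: out=1, reg = 0x58865
clock 8: out=1, reg = 0x2C432
clock 9: out=0, reg = 0x16219
clock 10: out=1, reg = 0x8B10C
clock 11: out=0, reg = 0x45886

0x45886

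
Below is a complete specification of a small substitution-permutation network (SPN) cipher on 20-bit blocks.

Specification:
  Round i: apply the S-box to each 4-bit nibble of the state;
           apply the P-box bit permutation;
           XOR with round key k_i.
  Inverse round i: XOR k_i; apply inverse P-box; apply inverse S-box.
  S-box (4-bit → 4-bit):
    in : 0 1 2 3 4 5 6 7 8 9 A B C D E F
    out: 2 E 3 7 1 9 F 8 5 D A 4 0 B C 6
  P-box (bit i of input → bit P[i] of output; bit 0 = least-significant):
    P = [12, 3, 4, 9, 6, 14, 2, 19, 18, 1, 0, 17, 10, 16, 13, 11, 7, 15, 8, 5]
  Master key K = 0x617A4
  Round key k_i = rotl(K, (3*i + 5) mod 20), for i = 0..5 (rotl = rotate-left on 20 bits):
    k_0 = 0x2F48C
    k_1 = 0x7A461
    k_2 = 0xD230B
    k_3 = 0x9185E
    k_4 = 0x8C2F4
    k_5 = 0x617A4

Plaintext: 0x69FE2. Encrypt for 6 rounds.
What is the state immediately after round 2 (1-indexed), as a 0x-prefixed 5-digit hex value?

s_0 = plaintext = 0x69FE2
s_1 = Round(s_0, k_0) = 0xA4923
s_2 = Round(s_1, k_1) = 0x17018
s_3 = Round(s_2, k_2) = 0x5FA3D
s_4 = Round(s_3, k_3) = 0xA6AB0
s_5 = Round(s_4, k_4) = 0xB6EDA
s_6 = Round(s_5, k_5) = 0xD78ED

0x17018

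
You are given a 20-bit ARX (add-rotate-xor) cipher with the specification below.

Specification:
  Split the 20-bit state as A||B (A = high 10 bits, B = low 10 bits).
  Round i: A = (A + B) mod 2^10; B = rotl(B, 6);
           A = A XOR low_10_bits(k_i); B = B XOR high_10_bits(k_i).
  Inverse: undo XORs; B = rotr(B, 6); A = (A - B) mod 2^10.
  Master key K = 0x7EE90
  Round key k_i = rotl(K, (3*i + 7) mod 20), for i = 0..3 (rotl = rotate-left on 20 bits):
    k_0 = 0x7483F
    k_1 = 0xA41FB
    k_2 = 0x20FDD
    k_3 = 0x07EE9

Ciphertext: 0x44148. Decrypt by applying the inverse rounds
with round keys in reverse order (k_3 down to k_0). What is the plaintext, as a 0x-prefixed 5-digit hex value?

0x94E5A

s_0 = ciphertext = 0x44148
s_1 = InvRound(s_0, k_3) = 0xA1175
s_2 = InvRound(s_1, k_2) = 0x7CB67
s_3 = InvRound(s_2, k_1) = 0x24B77
s_4 = InvRound(s_3, k_0) = 0x94E5A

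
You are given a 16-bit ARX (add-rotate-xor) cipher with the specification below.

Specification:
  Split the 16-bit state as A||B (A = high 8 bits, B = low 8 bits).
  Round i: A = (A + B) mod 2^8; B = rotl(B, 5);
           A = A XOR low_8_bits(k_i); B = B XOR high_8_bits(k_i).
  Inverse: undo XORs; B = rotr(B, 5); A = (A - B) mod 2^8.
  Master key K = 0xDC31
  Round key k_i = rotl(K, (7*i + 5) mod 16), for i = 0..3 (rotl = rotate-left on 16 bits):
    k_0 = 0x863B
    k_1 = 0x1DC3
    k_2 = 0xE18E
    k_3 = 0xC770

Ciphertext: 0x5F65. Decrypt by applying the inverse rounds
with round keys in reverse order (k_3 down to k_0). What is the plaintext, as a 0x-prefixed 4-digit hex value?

s_0 = ciphertext = 0x5F65
s_1 = InvRound(s_0, k_3) = 0x1A15
s_2 = InvRound(s_1, k_2) = 0xEDA7
s_3 = InvRound(s_2, k_1) = 0x59D5
s_4 = InvRound(s_3, k_0) = 0xC89A

0xC89A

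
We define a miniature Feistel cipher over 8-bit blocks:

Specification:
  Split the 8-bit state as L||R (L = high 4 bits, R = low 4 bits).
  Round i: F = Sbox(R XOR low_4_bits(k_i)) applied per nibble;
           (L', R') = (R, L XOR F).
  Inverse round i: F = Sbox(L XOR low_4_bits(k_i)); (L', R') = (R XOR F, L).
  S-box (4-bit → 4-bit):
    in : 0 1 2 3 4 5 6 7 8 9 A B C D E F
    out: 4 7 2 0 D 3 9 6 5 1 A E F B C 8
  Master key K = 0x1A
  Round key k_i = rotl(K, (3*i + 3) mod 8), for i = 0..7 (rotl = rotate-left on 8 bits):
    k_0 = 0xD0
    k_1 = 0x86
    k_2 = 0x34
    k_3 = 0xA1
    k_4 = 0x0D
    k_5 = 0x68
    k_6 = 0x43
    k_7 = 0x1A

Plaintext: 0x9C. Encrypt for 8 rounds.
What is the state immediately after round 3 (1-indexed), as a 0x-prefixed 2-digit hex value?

s_0 = plaintext = 0x9C
s_1 = Round(s_0, k_0) = 0xC6
s_2 = Round(s_1, k_1) = 0x68
s_3 = Round(s_2, k_2) = 0x89
s_4 = Round(s_3, k_3) = 0x9D
s_5 = Round(s_4, k_4) = 0xDD
s_6 = Round(s_5, k_5) = 0xDE
s_7 = Round(s_6, k_6) = 0xE6
s_8 = Round(s_7, k_7) = 0x61

0x89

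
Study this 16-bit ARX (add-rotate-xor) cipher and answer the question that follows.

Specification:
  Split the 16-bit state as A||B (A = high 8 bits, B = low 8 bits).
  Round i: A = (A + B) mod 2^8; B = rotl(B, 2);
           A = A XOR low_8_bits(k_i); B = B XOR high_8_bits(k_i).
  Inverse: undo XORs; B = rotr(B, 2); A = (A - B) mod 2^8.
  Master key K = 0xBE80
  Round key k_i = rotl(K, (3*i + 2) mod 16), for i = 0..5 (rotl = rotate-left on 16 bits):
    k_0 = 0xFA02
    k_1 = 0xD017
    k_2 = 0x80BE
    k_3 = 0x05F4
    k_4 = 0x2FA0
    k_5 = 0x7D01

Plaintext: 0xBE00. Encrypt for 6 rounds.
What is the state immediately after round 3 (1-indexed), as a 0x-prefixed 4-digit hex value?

0x626C

s_0 = plaintext = 0xBE00
s_1 = Round(s_0, k_0) = 0xBCFA
s_2 = Round(s_1, k_1) = 0xA13B
s_3 = Round(s_2, k_2) = 0x626C
s_4 = Round(s_3, k_3) = 0x3AB4
s_5 = Round(s_4, k_4) = 0x4EFD
s_6 = Round(s_5, k_5) = 0x4A8A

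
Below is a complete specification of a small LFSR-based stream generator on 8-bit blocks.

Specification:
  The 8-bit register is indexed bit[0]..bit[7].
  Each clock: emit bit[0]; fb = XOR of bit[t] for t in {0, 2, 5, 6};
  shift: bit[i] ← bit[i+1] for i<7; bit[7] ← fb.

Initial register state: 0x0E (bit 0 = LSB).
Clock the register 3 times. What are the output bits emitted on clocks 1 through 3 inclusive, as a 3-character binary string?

011

reg_0 = 0x0E
clock 1: out=0, reg = 0x87
clock 2: out=1, reg = 0x43
clock 3: out=1, reg = 0x21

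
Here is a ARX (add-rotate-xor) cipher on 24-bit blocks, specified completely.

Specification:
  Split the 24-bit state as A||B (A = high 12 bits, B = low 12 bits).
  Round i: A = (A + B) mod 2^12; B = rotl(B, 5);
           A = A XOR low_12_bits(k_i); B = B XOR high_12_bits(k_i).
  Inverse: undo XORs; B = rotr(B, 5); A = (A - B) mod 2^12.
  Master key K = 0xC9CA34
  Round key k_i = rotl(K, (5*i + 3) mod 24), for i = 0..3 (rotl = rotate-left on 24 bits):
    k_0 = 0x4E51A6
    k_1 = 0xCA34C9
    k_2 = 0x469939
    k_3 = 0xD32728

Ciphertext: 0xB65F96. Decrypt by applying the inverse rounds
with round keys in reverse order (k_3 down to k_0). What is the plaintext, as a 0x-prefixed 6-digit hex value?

s_0 = ciphertext = 0xB65F96
s_1 = InvRound(s_0, k_3) = 0xA38215
s_2 = InvRound(s_1, k_2) = 0x4CEE33
s_3 = InvRound(s_2, k_1) = 0x7F3814
s_4 = InvRound(s_3, k_0) = 0xD6E8E7

0xD6E8E7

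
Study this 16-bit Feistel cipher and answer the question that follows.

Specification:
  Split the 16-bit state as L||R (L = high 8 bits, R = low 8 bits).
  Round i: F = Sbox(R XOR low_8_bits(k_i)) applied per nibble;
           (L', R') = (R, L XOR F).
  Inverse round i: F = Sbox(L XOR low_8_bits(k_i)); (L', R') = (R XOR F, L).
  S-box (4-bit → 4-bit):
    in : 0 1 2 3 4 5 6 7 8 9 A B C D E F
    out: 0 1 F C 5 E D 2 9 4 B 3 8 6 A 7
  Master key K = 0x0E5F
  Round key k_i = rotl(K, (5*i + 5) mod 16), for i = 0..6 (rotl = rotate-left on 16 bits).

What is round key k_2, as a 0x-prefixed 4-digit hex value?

K = 0x0E5F
k_0 = rotl(K, (5*0+5) mod 16) = rotl(K, 5) = 0xCBE1
k_1 = rotl(K, (5*1+5) mod 16) = rotl(K, 10) = 0x7C39
k_2 = rotl(K, (5*2+5) mod 16) = rotl(K, 15) = 0x872F

0x872F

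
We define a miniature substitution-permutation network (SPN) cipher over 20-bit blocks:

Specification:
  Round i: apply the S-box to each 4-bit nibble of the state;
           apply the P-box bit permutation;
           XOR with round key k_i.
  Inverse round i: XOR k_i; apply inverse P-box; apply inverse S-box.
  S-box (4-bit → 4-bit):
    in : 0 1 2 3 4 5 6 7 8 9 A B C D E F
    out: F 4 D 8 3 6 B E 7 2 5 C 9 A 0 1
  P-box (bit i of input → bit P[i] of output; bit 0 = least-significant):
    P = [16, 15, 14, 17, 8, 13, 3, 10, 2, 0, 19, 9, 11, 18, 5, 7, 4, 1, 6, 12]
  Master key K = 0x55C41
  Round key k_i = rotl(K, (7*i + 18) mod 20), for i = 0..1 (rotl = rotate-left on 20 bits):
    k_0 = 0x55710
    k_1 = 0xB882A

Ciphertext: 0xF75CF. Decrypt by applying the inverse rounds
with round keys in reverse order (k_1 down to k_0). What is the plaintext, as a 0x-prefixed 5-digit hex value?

s_0 = ciphertext = 0xF75CF
s_1 = InvRound(s_0, k_1) = 0xB0465
s_2 = InvRound(s_1, k_0) = 0x250FB

0x250FB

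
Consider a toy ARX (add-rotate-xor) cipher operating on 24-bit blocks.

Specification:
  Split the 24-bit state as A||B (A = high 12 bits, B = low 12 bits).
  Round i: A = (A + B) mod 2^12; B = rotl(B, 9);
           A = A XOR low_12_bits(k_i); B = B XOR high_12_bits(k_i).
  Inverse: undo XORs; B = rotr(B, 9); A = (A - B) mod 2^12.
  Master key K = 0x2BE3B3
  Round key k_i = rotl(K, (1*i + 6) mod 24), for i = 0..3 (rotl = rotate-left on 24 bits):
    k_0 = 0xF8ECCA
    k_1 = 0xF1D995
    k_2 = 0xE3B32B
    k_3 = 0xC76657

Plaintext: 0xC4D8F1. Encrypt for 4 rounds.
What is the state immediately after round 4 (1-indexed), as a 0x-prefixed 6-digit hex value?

0x62284B

s_0 = plaintext = 0xC4D8F1
s_1 = Round(s_0, k_0) = 0x9F4C90
s_2 = Round(s_1, k_1) = 0xF11E8F
s_3 = Round(s_2, k_2) = 0xE8B1EA
s_4 = Round(s_3, k_3) = 0x62284B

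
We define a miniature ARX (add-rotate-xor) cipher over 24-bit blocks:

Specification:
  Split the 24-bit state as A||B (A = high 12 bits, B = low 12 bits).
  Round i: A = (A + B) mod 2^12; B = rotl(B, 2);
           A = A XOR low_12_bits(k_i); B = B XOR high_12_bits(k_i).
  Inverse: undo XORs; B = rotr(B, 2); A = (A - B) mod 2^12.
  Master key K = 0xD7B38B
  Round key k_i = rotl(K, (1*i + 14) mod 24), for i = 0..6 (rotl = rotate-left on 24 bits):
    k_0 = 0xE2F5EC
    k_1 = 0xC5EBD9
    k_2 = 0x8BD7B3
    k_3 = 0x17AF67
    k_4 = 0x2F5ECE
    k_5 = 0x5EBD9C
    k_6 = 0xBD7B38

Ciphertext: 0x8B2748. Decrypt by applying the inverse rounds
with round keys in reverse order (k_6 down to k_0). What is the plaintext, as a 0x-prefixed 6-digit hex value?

0x865895

s_0 = ciphertext = 0x8B2748
s_1 = InvRound(s_0, k_6) = 0x463F27
s_2 = InvRound(s_1, k_5) = 0x74C2B3
s_3 = InvRound(s_2, k_4) = 0x171811
s_4 = InvRound(s_3, k_3) = 0xFBCE5A
s_5 = InvRound(s_4, k_2) = 0xA56DB9
s_6 = InvRound(s_5, k_1) = 0x516C79
s_7 = InvRound(s_6, k_0) = 0x865895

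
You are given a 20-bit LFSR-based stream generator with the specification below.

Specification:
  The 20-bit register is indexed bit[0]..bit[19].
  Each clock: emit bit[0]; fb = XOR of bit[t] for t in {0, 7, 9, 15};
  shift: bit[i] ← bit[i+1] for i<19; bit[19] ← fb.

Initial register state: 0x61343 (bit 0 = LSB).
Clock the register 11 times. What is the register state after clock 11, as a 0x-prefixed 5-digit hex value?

reg_0 = 0x61343
clock 1: out=1, reg = 0x309A1
clock 2: out=1, reg = 0x184D0
clock 3: out=0, reg = 0x0C268
clock 4: out=0, reg = 0x06134
clock 5: out=0, reg = 0x0309A
clock 6: out=0, reg = 0x8184D
clock 7: out=1, reg = 0xC0C26
clock 8: out=0, reg = 0x60613
clock 9: out=1, reg = 0x30309
clock 10: out=1, reg = 0x18184
clock 11: out=0, reg = 0x0C0C2

0x0C0C2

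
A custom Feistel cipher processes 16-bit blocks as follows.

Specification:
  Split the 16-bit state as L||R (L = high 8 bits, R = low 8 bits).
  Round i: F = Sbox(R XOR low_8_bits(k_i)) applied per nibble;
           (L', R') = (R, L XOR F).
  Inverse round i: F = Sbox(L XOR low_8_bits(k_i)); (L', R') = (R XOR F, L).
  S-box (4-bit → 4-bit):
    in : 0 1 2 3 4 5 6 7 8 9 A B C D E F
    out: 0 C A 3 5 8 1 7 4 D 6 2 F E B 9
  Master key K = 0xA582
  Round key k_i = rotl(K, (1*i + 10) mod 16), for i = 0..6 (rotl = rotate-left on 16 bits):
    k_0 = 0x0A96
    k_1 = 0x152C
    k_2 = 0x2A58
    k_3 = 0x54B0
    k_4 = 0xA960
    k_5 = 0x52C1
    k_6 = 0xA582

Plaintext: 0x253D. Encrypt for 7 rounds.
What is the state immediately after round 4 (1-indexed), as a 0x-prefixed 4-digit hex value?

0x306F

s_0 = plaintext = 0x253D
s_1 = Round(s_0, k_0) = 0x3D47
s_2 = Round(s_1, k_1) = 0x472F
s_3 = Round(s_2, k_2) = 0x2F30
s_4 = Round(s_3, k_3) = 0x306F
s_5 = Round(s_4, k_4) = 0x6F39
s_6 = Round(s_5, k_5) = 0x39FB
s_7 = Round(s_6, k_6) = 0xFB44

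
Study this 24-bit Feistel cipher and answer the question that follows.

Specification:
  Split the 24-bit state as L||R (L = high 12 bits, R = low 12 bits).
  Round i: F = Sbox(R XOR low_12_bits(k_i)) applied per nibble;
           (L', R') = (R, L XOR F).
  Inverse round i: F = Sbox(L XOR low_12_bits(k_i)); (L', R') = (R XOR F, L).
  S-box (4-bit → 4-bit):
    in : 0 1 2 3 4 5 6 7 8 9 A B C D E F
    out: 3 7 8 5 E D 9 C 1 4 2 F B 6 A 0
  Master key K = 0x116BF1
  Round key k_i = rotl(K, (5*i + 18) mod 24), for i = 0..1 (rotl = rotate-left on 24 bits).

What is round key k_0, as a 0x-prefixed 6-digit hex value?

0xC445AF

K = 0x116BF1
k_0 = rotl(K, (5*0+18) mod 24) = rotl(K, 18) = 0xC445AF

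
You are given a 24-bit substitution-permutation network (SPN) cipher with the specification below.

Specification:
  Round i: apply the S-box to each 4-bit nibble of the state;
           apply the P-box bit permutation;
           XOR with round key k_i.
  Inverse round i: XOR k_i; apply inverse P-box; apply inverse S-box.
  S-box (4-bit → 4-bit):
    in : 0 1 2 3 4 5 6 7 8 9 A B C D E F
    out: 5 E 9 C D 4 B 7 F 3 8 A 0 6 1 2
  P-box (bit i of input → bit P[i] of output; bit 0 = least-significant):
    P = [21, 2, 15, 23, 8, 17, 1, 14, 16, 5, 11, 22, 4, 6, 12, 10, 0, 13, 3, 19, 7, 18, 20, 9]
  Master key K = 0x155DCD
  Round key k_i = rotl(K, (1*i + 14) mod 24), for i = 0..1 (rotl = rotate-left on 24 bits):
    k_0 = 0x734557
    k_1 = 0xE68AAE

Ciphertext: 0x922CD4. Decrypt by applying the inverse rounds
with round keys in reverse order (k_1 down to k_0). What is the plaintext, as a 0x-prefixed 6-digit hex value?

0xB6A3D9

s_0 = ciphertext = 0x922CD4
s_1 = InvRound(s_0, k_1) = 0x1D6B50
s_2 = InvRound(s_1, k_0) = 0xB6A3D9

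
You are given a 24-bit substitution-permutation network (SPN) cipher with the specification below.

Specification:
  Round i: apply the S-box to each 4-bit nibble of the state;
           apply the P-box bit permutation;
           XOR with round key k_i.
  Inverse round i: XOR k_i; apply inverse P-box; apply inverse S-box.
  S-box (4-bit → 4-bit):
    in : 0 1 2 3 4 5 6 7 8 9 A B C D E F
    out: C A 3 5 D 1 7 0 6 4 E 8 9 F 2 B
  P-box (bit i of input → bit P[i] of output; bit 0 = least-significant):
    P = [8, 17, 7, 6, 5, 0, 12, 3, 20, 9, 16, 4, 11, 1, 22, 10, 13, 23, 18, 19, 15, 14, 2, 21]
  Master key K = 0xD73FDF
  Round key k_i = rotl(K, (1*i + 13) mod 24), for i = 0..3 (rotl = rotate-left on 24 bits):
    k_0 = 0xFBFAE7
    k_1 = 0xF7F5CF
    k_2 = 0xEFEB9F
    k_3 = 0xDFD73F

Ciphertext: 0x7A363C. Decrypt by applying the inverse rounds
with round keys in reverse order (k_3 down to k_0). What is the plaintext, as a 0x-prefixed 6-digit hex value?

s_0 = ciphertext = 0x7A363C
s_1 = InvRound(s_0, k_3) = 0xF6E9E5
s_2 = InvRound(s_1, k_2) = 0x7BEDCB
s_3 = InvRound(s_2, k_1) = 0x9A5797
s_4 = InvRound(s_3, k_0) = 0xC5405C

0xC5405C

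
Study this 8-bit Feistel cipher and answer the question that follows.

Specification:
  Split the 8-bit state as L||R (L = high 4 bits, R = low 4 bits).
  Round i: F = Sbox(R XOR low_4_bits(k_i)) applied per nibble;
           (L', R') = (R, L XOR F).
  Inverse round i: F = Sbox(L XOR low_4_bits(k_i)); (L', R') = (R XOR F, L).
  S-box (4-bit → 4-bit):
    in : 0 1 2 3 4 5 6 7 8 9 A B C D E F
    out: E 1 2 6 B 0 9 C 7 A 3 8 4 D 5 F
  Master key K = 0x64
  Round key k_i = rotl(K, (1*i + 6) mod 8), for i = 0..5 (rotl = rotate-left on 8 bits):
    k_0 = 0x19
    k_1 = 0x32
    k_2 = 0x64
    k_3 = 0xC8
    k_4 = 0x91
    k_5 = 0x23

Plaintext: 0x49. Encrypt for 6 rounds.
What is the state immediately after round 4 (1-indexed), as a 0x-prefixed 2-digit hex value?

s_0 = plaintext = 0x49
s_1 = Round(s_0, k_0) = 0x9A
s_2 = Round(s_1, k_1) = 0xAE
s_3 = Round(s_2, k_2) = 0xE9
s_4 = Round(s_3, k_3) = 0x9F
s_5 = Round(s_4, k_4) = 0xFC
s_6 = Round(s_5, k_5) = 0xC0

0x9F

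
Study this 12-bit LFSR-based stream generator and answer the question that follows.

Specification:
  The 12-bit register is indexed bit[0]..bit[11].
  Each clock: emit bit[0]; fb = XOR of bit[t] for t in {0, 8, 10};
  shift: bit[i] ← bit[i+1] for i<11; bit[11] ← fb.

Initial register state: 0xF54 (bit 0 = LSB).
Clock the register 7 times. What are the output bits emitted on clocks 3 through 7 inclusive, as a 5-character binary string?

reg_0 = 0xF54
clock 1: out=0, reg = 0x7AA
clock 2: out=0, reg = 0x3D5
clock 3: out=1, reg = 0x1EA
clock 4: out=0, reg = 0x8F5
clock 5: out=1, reg = 0xC7A
clock 6: out=0, reg = 0xE3D
clock 7: out=1, reg = 0x71E

10101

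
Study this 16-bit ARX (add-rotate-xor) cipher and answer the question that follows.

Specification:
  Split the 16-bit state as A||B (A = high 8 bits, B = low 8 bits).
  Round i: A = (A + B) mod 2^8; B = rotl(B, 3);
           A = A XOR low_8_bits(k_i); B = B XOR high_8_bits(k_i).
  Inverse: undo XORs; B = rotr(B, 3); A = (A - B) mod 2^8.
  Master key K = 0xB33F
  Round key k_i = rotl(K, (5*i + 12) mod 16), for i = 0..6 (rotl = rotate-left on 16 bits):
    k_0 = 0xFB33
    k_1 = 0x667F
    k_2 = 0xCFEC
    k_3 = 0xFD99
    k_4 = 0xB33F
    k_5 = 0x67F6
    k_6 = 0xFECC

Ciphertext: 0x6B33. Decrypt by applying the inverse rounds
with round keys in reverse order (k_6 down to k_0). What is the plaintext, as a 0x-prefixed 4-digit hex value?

0xB10E

s_0 = ciphertext = 0x6B33
s_1 = InvRound(s_0, k_6) = 0xEEB9
s_2 = InvRound(s_1, k_5) = 0x3DDB
s_3 = InvRound(s_2, k_4) = 0xF50D
s_4 = InvRound(s_3, k_3) = 0x4E1E
s_5 = InvRound(s_4, k_2) = 0x683A
s_6 = InvRound(s_5, k_1) = 0x8C8B
s_7 = InvRound(s_6, k_0) = 0xB10E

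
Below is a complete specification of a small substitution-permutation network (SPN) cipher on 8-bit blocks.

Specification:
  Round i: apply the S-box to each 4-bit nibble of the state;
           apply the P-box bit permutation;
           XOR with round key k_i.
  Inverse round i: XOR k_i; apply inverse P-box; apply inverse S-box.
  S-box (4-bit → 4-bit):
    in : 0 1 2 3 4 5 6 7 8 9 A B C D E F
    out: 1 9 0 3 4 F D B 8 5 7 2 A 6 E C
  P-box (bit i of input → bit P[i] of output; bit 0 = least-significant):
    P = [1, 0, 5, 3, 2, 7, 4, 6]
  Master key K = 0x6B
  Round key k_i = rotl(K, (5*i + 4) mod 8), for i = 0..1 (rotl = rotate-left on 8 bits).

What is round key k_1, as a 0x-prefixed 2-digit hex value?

0xD6

K = 0x6B
k_0 = rotl(K, (5*0+4) mod 8) = rotl(K, 4) = 0xB6
k_1 = rotl(K, (5*1+4) mod 8) = rotl(K, 1) = 0xD6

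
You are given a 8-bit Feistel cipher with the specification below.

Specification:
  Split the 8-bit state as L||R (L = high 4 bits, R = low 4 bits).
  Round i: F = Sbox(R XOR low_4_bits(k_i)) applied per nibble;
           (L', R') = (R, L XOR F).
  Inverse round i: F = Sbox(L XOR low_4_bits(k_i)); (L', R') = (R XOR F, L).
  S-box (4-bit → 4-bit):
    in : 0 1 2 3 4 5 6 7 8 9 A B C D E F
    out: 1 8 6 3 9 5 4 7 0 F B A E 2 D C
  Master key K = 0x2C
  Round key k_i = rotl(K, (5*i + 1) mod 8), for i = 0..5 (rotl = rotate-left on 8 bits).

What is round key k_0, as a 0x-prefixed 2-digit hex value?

0x58

K = 0x2C
k_0 = rotl(K, (5*0+1) mod 8) = rotl(K, 1) = 0x58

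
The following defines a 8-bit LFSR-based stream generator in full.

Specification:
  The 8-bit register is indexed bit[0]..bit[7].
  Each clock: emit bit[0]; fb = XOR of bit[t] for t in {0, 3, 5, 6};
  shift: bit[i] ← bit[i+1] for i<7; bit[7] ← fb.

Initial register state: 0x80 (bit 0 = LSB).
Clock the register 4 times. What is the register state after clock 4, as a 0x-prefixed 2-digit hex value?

0xE8

reg_0 = 0x80
clock 1: out=0, reg = 0x40
clock 2: out=0, reg = 0xA0
clock 3: out=0, reg = 0xD0
clock 4: out=0, reg = 0xE8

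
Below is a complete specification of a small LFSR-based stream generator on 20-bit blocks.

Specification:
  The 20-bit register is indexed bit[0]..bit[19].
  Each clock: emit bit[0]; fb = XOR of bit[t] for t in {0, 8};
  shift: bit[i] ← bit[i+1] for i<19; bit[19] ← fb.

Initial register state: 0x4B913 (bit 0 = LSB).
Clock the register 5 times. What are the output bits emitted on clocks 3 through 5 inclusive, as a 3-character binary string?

reg_0 = 0x4B913
clock 1: out=1, reg = 0x25C89
clock 2: out=1, reg = 0x92E44
clock 3: out=0, reg = 0x49722
clock 4: out=0, reg = 0xA4B91
clock 5: out=1, reg = 0x525C8

001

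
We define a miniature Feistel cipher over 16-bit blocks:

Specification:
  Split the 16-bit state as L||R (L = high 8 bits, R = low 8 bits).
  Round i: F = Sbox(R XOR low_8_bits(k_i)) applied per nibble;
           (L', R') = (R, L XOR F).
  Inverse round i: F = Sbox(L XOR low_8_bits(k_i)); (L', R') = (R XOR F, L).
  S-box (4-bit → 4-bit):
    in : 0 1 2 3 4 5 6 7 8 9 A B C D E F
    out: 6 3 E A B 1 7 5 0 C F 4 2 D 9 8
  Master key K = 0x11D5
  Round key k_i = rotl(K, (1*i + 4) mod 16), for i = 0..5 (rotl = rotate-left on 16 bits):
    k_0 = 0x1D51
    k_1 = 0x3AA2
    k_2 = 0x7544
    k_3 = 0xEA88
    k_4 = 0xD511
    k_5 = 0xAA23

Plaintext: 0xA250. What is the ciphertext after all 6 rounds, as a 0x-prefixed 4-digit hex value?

0x759B

s_0 = plaintext = 0xA250
s_1 = Round(s_0, k_0) = 0x50C1
s_2 = Round(s_1, k_1) = 0xC12A
s_3 = Round(s_2, k_2) = 0x2AB8
s_4 = Round(s_3, k_3) = 0xB88C
s_5 = Round(s_4, k_4) = 0x8C75
s_6 = Round(s_5, k_5) = 0x759B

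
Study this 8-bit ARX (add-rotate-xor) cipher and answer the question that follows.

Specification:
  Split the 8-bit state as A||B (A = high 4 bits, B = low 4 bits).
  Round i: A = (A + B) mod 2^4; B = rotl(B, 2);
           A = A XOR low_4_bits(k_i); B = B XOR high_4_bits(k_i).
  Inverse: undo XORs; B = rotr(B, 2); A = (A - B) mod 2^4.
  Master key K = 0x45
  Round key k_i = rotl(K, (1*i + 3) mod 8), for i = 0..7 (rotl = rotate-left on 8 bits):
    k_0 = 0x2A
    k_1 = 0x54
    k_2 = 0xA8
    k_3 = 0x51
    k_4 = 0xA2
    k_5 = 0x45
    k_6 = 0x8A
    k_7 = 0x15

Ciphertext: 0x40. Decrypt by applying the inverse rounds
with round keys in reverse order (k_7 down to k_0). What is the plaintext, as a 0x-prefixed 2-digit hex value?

s_0 = ciphertext = 0x40
s_1 = InvRound(s_0, k_7) = 0xD4
s_2 = InvRound(s_1, k_6) = 0x43
s_3 = InvRound(s_2, k_5) = 0x4D
s_4 = InvRound(s_3, k_4) = 0x9D
s_5 = InvRound(s_4, k_3) = 0x62
s_6 = InvRound(s_5, k_2) = 0xC2
s_7 = InvRound(s_6, k_1) = 0xBD
s_8 = InvRound(s_7, k_0) = 0x2F

0x2F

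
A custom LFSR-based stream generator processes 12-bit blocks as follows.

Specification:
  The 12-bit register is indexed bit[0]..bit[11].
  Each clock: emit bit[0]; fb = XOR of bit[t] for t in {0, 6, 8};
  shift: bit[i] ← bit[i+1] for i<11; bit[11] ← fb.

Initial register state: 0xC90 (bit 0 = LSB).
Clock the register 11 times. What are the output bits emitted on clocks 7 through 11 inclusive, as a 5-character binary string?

reg_0 = 0xC90
clock 1: out=0, reg = 0x648
clock 2: out=0, reg = 0xB24
clock 3: out=0, reg = 0xD92
clock 4: out=0, reg = 0xEC9
clock 5: out=1, reg = 0x764
clock 6: out=0, reg = 0x3B2
clock 7: out=0, reg = 0x9D9
clock 8: out=1, reg = 0xCEC
clock 9: out=0, reg = 0xE76
clock 10: out=0, reg = 0xF3B
clock 11: out=1, reg = 0x79D

01001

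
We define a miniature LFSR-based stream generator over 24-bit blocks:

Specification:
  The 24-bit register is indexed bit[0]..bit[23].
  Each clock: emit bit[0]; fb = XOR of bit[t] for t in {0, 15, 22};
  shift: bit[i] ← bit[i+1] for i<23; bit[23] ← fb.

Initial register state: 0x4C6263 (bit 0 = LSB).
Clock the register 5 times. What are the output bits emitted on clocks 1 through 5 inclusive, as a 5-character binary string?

reg_0 = 0x4C6263
clock 1: out=1, reg = 0x263131
clock 2: out=1, reg = 0x931898
clock 3: out=0, reg = 0x498C4C
clock 4: out=0, reg = 0x24C626
clock 5: out=0, reg = 0x926313

11000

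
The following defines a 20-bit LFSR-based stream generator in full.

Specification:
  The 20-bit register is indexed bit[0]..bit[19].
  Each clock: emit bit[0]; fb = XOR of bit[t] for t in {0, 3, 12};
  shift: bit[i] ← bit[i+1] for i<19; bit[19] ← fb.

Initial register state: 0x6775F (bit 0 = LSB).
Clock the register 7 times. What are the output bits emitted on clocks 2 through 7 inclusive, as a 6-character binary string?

111101

reg_0 = 0x6775F
clock 1: out=1, reg = 0xB3BAF
clock 2: out=1, reg = 0xD9DD7
clock 3: out=1, reg = 0x6CEEB
clock 4: out=1, reg = 0x36775
clock 5: out=1, reg = 0x9B3BA
clock 6: out=0, reg = 0x4D9DD
clock 7: out=1, reg = 0xA6CEE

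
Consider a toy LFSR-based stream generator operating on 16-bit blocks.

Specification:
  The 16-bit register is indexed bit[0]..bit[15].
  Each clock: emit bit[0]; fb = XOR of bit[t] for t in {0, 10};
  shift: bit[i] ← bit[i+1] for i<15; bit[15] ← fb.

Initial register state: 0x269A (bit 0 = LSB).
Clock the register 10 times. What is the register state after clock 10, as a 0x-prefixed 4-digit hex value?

0x94C9

reg_0 = 0x269A
clock 1: out=0, reg = 0x934D
clock 2: out=1, reg = 0xC9A6
clock 3: out=0, reg = 0x64D3
clock 4: out=1, reg = 0x3269
clock 5: out=1, reg = 0x9934
clock 6: out=0, reg = 0x4C9A
clock 7: out=0, reg = 0xA64D
clock 8: out=1, reg = 0x5326
clock 9: out=0, reg = 0x2993
clock 10: out=1, reg = 0x94C9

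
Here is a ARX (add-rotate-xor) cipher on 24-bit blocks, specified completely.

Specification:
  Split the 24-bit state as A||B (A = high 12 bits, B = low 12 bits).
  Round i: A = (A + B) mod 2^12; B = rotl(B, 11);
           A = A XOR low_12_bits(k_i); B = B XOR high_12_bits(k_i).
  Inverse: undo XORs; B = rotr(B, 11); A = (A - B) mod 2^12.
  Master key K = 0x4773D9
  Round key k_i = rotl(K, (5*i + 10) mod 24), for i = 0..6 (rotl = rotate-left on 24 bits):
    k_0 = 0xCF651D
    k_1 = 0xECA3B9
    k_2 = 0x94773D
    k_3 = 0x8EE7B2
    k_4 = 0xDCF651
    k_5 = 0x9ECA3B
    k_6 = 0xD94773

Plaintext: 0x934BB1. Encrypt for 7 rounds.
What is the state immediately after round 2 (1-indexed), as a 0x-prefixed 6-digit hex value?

s_0 = plaintext = 0x934BB1
s_1 = Round(s_0, k_0) = 0x1F812E
s_2 = Round(s_1, k_1) = 0x09FE5D
s_3 = Round(s_2, k_2) = 0x9C1669
s_4 = Round(s_3, k_3) = 0x7983DA
s_5 = Round(s_4, k_4) = 0xD23C22
s_6 = Round(s_5, k_5) = 0x37EFFD
s_7 = Round(s_6, k_6) = 0x40826A

0x09FE5D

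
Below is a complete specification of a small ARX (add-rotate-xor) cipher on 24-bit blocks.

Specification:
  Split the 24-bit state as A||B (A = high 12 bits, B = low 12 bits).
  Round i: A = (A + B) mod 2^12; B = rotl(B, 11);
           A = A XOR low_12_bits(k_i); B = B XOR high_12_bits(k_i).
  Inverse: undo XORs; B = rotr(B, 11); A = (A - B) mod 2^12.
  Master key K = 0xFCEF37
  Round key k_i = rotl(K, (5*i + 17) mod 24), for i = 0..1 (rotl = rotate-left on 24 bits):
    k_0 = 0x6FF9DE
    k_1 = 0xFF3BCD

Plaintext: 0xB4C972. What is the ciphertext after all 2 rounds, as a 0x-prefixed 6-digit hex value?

s_0 = plaintext = 0xB4C972
s_1 = Round(s_0, k_0) = 0xD60246
s_2 = Round(s_1, k_1) = 0x46BED0

0x46BED0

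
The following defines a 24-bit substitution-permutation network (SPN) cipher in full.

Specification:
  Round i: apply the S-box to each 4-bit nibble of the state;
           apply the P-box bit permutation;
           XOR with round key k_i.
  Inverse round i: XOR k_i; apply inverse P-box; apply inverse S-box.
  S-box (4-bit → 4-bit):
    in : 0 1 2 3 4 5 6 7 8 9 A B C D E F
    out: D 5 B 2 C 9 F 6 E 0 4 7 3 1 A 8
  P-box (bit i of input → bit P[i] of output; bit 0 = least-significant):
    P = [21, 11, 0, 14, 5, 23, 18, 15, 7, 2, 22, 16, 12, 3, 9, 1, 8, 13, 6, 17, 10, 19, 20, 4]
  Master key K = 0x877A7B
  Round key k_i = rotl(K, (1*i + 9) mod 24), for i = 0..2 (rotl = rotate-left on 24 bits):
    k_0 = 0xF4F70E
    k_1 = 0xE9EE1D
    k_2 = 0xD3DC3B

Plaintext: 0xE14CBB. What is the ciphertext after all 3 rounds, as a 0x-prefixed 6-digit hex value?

0x3BF748

s_0 = plaintext = 0xE14CBB
s_1 = Round(s_0, k_0) = 0x58FCF9
s_2 = Round(s_1, k_1) = 0xEB4ACB
s_3 = Round(s_2, k_2) = 0x3BF748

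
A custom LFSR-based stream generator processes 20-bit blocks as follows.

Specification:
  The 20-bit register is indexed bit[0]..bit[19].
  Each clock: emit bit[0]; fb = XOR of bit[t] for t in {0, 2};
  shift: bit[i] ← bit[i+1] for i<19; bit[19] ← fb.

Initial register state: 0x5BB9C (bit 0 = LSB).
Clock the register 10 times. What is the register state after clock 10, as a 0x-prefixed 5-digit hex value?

reg_0 = 0x5BB9C
clock 1: out=0, reg = 0xADDCE
clock 2: out=0, reg = 0xD6EE7
clock 3: out=1, reg = 0x6B773
clock 4: out=1, reg = 0xB5BB9
clock 5: out=1, reg = 0xDADDC
clock 6: out=0, reg = 0xED6EE
clock 7: out=0, reg = 0xF6B77
clock 8: out=1, reg = 0x7B5BB
clock 9: out=1, reg = 0xBDADD
clock 10: out=1, reg = 0x5ED6E

0x5ED6E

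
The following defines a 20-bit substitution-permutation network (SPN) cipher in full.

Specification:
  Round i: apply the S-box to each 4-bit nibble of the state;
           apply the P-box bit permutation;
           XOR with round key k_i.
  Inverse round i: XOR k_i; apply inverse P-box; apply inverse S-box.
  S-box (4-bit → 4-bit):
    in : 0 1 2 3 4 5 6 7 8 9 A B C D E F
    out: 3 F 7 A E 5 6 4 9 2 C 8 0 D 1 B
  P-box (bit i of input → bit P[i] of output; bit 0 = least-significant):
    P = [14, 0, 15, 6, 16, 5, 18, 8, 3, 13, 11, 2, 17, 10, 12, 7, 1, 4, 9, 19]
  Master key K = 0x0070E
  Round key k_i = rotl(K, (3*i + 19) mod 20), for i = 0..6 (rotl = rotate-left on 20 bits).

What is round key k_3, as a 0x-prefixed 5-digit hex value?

K = 0x0070E
k_0 = rotl(K, (3*0+19) mod 20) = rotl(K, 19) = 0x00387
k_1 = rotl(K, (3*1+19) mod 20) = rotl(K, 2) = 0x01C38
k_2 = rotl(K, (3*2+19) mod 20) = rotl(K, 5) = 0x0E1C0
k_3 = rotl(K, (3*3+19) mod 20) = rotl(K, 8) = 0x70E00

0x70E00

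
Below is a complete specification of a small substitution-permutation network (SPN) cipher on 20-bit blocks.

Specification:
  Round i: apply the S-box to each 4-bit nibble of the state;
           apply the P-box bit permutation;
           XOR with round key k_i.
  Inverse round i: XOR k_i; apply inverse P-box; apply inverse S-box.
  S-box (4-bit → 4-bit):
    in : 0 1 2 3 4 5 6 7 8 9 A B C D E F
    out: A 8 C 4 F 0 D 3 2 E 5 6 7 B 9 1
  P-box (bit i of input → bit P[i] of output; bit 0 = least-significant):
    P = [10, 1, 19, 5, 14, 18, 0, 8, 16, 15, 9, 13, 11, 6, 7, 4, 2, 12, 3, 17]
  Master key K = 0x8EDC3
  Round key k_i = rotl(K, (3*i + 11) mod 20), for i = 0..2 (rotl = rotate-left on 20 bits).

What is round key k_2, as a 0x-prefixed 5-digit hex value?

K = 0x8EDC3
k_0 = rotl(K, (3*0+11) mod 20) = rotl(K, 11) = 0xE1C76
k_1 = rotl(K, (3*1+11) mod 20) = rotl(K, 14) = 0x0E3B7
k_2 = rotl(K, (3*2+11) mod 20) = rotl(K, 17) = 0x71DB8

0x71DB8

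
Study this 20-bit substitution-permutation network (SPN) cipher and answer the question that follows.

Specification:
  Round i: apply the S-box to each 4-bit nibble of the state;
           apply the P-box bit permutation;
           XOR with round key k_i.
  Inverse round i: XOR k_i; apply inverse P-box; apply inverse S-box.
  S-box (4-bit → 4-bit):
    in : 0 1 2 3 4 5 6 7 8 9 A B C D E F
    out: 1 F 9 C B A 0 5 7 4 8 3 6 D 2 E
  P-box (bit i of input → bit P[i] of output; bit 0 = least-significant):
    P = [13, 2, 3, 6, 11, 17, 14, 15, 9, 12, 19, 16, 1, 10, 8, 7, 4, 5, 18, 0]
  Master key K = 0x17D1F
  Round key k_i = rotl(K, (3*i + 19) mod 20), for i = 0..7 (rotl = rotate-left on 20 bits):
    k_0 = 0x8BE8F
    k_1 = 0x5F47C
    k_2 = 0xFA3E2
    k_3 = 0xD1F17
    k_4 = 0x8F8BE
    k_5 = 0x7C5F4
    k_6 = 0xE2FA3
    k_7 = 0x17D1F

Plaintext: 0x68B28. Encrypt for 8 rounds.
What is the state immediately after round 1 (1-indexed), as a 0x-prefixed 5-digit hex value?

s_0 = plaintext = 0x68B28
s_1 = Round(s_0, k_0) = 0x80181
s_2 = Round(s_1, k_1) = 0xA8E02
s_3 = Round(s_2, k_2) = 0xF9EA1
s_4 = Round(s_3, k_3) = 0x9AE7A
s_5 = Round(s_4, k_4) = 0xCA07E
s_6 = Round(s_5, k_5) = 0x38F50
s_7 = Round(s_6, k_6) = 0x19AA0
s_8 = Round(s_7, k_7) = 0x4DC2E

0x80181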